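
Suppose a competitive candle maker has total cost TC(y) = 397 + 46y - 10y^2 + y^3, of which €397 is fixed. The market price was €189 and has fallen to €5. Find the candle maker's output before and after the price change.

MC = 46 - 20y + 3y^2; the shutdown threshold is min AVC = €21 (at y = 5).
At P = €189 ≥ min AVC, set P = MC on the rising branch: y = 11.
At P = €5 < min AVC = €21, price no longer covers variable cost at any output, so the firm shuts down: y = 0.

Output falls from 11 to 0 (the firm shuts down)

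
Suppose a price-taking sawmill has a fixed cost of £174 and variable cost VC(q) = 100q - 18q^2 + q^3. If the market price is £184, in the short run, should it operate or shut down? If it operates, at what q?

Produce at q = 14

Variable cost is VC = 100q - 18q^2 + q^3, so AVC = VC/q = 100 - 18q + q^2 and MC = dTC/dq = 100 - 36q + 3q^2.
AVC is minimized where dAVC/dq = -18 + 2q = 0, at q = 9; min AVC = 100 - 18·9 + 9^2 = £19.
P = £184 exceeds min AVC = £19, so the firm stays open.
Solving P = MC: -84 - 36q + 3q^2 = 0 ⇒ q = -2 or 14. On the upward-sloping branch, q* = 14.
Check: AVC at q = 14 is £44 ≤ P, so revenue covers variable cost.
Profit = P·q − TC = 184·14 − 790 = £1786.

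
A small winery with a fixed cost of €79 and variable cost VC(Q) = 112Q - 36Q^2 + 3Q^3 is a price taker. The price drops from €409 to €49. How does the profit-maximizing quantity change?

AVC = 112 - 36Q + 3Q^2, minimized at Q = 6 where min AVC = €4. MC = 112 - 72Q + 9Q^2.
At P = €409 ≥ min AVC, set P = MC on the rising branch: Q = 11.
At P = €49 ≥ min AVC, set P = MC: Q = 7. The firm stays open but cuts output.

Output falls from 11 to 7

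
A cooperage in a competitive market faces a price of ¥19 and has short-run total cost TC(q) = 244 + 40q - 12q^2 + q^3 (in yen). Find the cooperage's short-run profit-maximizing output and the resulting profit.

AVC = 40 - 12q + q^2 has its minimum ¥4 at q = 6; price ¥19 clears that bar, so the firm operates.
With MC = 40 - 24q + 3q^2, P = MC on the upward-sloping part at q* = 7.
TR = 19·7 = 133. TC = 244 + 35 = 279. Profit = 133 − 279 = -¥146.
Shutting down would mean losing the fixed cost of ¥244, so operating at a loss of ¥146 is better by ¥98.

Profit = -¥146 at q = 7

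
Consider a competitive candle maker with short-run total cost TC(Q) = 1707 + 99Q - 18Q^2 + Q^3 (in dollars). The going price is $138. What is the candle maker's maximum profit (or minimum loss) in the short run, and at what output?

AVC = 99 - 18Q + Q^2; min AVC = $18 at Q = 9. Since P = $138 ≥ min AVC, the firm produces.
With MC = 99 - 36Q + 3Q^2, P = MC on the upward-sloping part at Q* = 13.
TR = 138·13 = 1794. TC = 1707 + 442 = 2149. Profit = 1794 − 2149 = -$355.
Shutting down would mean losing the fixed cost of $1707, so operating at a loss of $355 is better by $1352.

Profit = -$355 at Q = 13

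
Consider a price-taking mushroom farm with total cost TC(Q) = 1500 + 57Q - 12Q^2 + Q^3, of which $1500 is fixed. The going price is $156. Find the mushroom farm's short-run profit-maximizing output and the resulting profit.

AVC = 57 - 12Q + Q^2 has its minimum $21 at Q = 6; price $156 clears that bar, so the firm operates.
With MC = 57 - 24Q + 3Q^2, P = MC on the upward-sloping part at Q* = 11.
TR = 156·11 = 1716. TC = 1500 + 506 = 2006. Profit = 1716 − 2006 = -$290.
Shutting down would mean losing the fixed cost of $1500, so operating at a loss of $290 is better by $1210.

Profit = -$290 at Q = 11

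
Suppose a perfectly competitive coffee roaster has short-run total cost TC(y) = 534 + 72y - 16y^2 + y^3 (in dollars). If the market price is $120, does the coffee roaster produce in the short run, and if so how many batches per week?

Produce at y = 12

From TC, MC = TC'(y) = 72 - 32y + 3y^2 and AVC = VC/y = 72 - 16y + y^2.
The AVC parabola has its vertex at y = 16/2 = 8, where AVC = 72 - 16·8 + 8^2 = $8.
P = $120 exceeds min AVC = $8, so the firm stays open.
Solving P = MC: -48 - 32y + 3y^2 = 0 ⇒ y = -4/3 or 12. On the upward-sloping branch, y* = 12.
Check: AVC at y = 12 is $24 ≤ P, so revenue covers variable cost.
Profit = P·y − TC = 120·12 − 822 = $618.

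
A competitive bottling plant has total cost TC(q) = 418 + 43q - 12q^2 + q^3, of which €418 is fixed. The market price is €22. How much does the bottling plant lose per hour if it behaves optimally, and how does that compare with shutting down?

AVC = 43 - 12q + q^2 has its minimum €7 at q = 6; price €22 clears that bar, so the firm operates.
MC = 43 - 24q + 3q^2. Setting P = MC and taking the root on the rising branch gives q* = 7.
TR = 22·7 = 154. TC = 418 + 56 = 474. Profit = 154 − 474 = -€320.
Shutting down would mean losing the fixed cost of €418, so operating at a loss of €320 is better by €98.

Profit = -€320 at q = 7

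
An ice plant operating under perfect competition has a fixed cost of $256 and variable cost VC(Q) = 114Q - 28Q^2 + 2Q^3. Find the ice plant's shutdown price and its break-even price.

Shutdown price = $16; break-even price = $50

Shutdown price = min AVC. AVC = 114 - 28Q + 2Q^2, with vertex at Q = 7 and minimum $16.
ATC = 256/Q + 114 - 28Q + 2Q^2. Setting dATC/dQ = −256/Q^2 − 28 + 4Q = 0 gives Q = 8 (since 4·8^3 − 28·8^2 = 256).
min ATC = 256/8 + 114 − 28·8 + 2·8^2 = $50. That is the break-even price.
For $16 ≤ P < $50 the firm produces at a loss; below $16 it shuts down.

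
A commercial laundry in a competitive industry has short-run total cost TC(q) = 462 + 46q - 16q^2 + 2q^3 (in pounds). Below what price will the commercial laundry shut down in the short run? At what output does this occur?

£14 per unit, at q = 4

The firm shuts down when price falls below the minimum of average variable cost. AVC = VC/q = 46 - 16q + 2q^2.
dAVC/dq = -16 + 4q = 0 gives q = 4. min AVC = 46 - 16·4 + 2·4^2 = 14.
For P < £14 the firm produces nothing.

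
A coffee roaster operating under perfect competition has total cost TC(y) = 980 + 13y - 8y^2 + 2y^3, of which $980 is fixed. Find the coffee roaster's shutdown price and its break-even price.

Shutdown price = $5; break-even price = $195

AVC = 13 - 8y + 2y^2; minimized at y = 2, giving min AVC = $5. That is the shutdown price.
ATC = 980/y + 13 - 8y + 2y^2. Setting dATC/dy = −980/y^2 − 8 + 4y = 0 gives y = 7 (since 4·7^3 − 8·7^2 = 980).
min ATC = 980/7 + 13 − 8·7 + 2·7^2 = $195. That is the break-even price.
For $5 ≤ P < $195 the firm produces at a loss; below $5 it shuts down.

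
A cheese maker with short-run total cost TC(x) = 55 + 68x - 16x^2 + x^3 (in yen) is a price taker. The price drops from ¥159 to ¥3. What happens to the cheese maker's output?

Output falls from 13 to 0 (the firm shuts down)

MC = 68 - 32x + 3x^2; the shutdown threshold is min AVC = ¥4 (at x = 8).
With P = ¥159 above the shutdown price, P = MC gives x = 13.
At P = ¥3 < min AVC = ¥4, price no longer covers variable cost at any output, so the firm shuts down: x = 0.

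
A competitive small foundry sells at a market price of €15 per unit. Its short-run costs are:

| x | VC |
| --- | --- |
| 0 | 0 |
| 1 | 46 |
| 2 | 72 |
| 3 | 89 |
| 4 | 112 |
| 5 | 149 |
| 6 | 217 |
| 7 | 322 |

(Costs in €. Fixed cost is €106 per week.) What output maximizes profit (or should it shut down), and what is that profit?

Compute π = P·x − TC at each output: x=0: -106; x=1: -137; x=2: -148; x=3: -150; x=4: -158; x=5: -180; x=6: -233; x=7: -323.
Profit is highest at x = 0. Equivalently, the lowest AVC in the table is 112/4 ≈ €28 at x = 4, and P = €15 falls below it — price never covers variable cost, so the firm shuts down and loses only its fixed cost.

x = 0 (shut down); profit = -€106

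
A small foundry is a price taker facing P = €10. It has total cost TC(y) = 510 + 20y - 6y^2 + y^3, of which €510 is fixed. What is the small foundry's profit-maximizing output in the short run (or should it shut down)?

Shut down

From TC, MC = TC'(y) = 20 - 12y + 3y^2 and AVC = VC/y = 20 - 6y + y^2.
AVC hits its minimum where MC = AVC, at y = 3, giving min AVC = 20 - 6·3 + 3^2 = €11.
P = €10 lies below min AVC = €11; no output level covers variable cost.
Best response: produce nothing and absorb the €510 fixed cost.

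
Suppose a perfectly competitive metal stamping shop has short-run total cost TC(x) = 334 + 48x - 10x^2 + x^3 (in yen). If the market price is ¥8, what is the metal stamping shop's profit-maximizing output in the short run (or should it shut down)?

From TC, MC = TC'(x) = 48 - 20x + 3x^2 and AVC = VC/x = 48 - 10x + x^2.
AVC is minimized where dAVC/dx = -10 + 2x = 0, at x = 5; min AVC = 48 - 10·5 + 5^2 = ¥23.
Since P = ¥8 < min AVC = ¥23, price fails to cover variable cost at any output.
Shutting down limits the loss to fixed cost, ¥334.

Shut down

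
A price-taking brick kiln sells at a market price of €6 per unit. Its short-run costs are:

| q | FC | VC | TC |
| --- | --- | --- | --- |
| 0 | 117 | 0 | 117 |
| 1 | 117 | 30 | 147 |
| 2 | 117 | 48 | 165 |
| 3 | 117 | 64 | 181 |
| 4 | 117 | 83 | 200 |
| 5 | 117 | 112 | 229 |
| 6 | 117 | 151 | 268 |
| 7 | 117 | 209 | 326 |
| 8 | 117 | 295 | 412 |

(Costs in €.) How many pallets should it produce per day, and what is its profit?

q = 0 (shut down); profit = -€117

Tabulate TR − TC: q=0: -117; q=1: -141; q=2: -153; q=3: -163; q=4: -176; q=5: -199; q=6: -232; q=7: -284; q=8: -364.
Profit is highest at q = 0. Equivalently, the lowest AVC in the table is 83/4 ≈ €20.75 at q = 4, and P = €6 falls below it — price never covers variable cost, so the firm shuts down and loses only its fixed cost.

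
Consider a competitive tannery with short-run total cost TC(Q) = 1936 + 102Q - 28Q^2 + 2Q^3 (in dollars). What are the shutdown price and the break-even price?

Shutdown price = $4; break-even price = $212

AVC = 102 - 28Q + 2Q^2; minimized at Q = 7, giving min AVC = $4. That is the shutdown price.
ATC = 1936/Q + 102 - 28Q + 2Q^2. Setting dATC/dQ = −1936/Q^2 − 28 + 4Q = 0 gives Q = 11 (since 4·11^3 − 28·11^2 = 1936).
min ATC = 1936/11 + 102 − 28·11 + 2·11^2 = $212. That is the break-even price.
Between these two prices the firm operates at a loss; above $212 it earns a profit.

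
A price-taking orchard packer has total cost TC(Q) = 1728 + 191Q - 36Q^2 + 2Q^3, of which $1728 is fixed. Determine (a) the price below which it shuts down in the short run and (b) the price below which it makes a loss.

Shutdown price = $29; break-even price = $191

AVC = 191 - 36Q + 2Q^2; minimized at Q = 9, giving min AVC = $29. That is the shutdown price.
ATC = 1728/Q + 191 - 36Q + 2Q^2. Setting dATC/dQ = −1728/Q^2 − 36 + 4Q = 0 gives Q = 12 (since 4·12^3 − 36·12^2 = 1728).
min ATC = 1728/12 + 191 − 36·12 + 2·12^2 = $191. That is the break-even price.
For $29 ≤ P < $191 the firm produces at a loss; below $29 it shuts down.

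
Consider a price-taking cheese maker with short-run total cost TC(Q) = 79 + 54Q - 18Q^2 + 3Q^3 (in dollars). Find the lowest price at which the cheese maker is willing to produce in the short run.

$27 per unit

The shutdown price is the minimum of AVC. VC = 54Q - 18Q^2 + 3Q^3, so AVC = 54 - 18Q + 3Q^2.
dAVC/dQ = -18 + 6Q = 0 gives Q = 3. min AVC = 54 - 18·3 + 3·3^2 = 27.
For P < $27 the firm produces nothing.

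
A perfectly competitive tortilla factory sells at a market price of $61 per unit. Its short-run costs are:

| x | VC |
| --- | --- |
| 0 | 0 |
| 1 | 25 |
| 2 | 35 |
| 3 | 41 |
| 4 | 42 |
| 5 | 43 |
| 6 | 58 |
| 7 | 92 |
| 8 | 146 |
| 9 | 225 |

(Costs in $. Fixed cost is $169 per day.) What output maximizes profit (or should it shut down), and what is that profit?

Compute π = P·x − TC at each output: x=0: -169; x=1: -133; x=2: -82; x=3: -27; x=4: 33; x=5: 93; x=6: 139; x=7: 166; x=8: 173; x=9: 155.
Profit is maximized at x = 8. AVC there is 146/8 = $18.25 ≤ P, so producing beats shutting down (which would give -$169).

x = 8; profit = $173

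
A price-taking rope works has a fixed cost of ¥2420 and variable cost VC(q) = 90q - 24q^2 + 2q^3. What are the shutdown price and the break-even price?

Shutdown price = ¥18; break-even price = ¥288

AVC = 90 - 24q + 2q^2; minimized at q = 6, giving min AVC = ¥18. That is the shutdown price.
ATC = 2420/q + 90 - 24q + 2q^2. Setting dATC/dq = −2420/q^2 − 24 + 4q = 0 gives q = 11 (since 4·11^3 − 24·11^2 = 2420).
min ATC = 2420/11 + 90 − 24·11 + 2·11^2 = ¥288. That is the break-even price.
For ¥18 ≤ P < ¥288 the firm produces at a loss; below ¥18 it shuts down.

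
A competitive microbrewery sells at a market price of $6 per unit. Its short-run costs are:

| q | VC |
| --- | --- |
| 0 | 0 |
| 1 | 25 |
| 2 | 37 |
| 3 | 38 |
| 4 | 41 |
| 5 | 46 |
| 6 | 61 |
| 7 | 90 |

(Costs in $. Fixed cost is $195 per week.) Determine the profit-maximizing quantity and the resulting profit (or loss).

Compute π = P·q − TC at each output: q=0: -195; q=1: -214; q=2: -220; q=3: -215; q=4: -212; q=5: -211; q=6: -220; q=7: -243.
Profit is highest at q = 0. Equivalently, the lowest AVC in the table is 46/5 ≈ $9.20 at q = 5, and P = $6 falls below it — price never covers variable cost, so the firm shuts down and loses only its fixed cost.

q = 0 (shut down); profit = -$195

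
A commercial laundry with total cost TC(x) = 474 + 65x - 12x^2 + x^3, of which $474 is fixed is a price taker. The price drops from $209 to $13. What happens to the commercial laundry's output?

MC = 65 - 24x + 3x^2; the shutdown threshold is min AVC = $29 (at x = 6).
With P = $209 above the shutdown price, P = MC gives x = 12.
At P = $13 < min AVC = $29, price no longer covers variable cost at any output, so the firm shuts down: x = 0.

Output falls from 12 to 0 (the firm shuts down)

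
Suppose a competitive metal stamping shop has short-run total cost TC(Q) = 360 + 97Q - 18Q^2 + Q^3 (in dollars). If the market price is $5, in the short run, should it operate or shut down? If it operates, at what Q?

From TC, MC = TC'(Q) = 97 - 36Q + 3Q^2 and AVC = VC/Q = 97 - 18Q + Q^2.
AVC is minimized where dAVC/dQ = -18 + 2Q = 0, at Q = 9; min AVC = 97 - 18·9 + 9^2 = $16.
Since P = $5 < min AVC = $16, price fails to cover variable cost at any output.
Best response: produce nothing and absorb the $360 fixed cost.

Shut down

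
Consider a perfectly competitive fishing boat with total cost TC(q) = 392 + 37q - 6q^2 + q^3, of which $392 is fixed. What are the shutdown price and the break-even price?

Shutdown price = $28; break-even price = $100

Shutdown price = min AVC. AVC = 37 - 6q + q^2, with vertex at q = 3 and minimum $28.
ATC = 392/q + 37 - 6q + q^2. Setting dATC/dq = −392/q^2 − 6 + 2q = 0 gives q = 7 (since 2·7^3 − 6·7^2 = 392).
min ATC = 392/7 + 37 − 6·7 + 7^2 = $100. That is the break-even price.
Between these two prices the firm operates at a loss; above $100 it earns a profit.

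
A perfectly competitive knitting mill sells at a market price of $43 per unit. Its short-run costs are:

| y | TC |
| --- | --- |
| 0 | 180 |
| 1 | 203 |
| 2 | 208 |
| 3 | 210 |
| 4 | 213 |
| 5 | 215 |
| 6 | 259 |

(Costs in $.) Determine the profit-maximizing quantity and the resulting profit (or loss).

y = 5; profit = $0

Compute π = P·y − TC at each output: y=0: -180; y=1: -160; y=2: -122; y=3: -81; y=4: -41; y=5: 0; y=6: -1.
Profit is maximized at y = 5. AVC there is 35/5 = $7 ≤ P, so producing beats shutting down (which would give -$180).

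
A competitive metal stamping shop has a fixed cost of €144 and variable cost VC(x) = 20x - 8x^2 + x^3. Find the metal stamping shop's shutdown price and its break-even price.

Shutdown price = €4; break-even price = €32

AVC = 20 - 8x + x^2; minimized at x = 4, giving min AVC = €4. That is the shutdown price.
ATC = 144/x + 20 - 8x + x^2. Setting dATC/dx = −144/x^2 − 8 + 2x = 0 gives x = 6 (since 2·6^3 − 8·6^2 = 144).
min ATC = 144/6 + 20 − 8·6 + 6^2 = €32. That is the break-even price.
Between these two prices the firm operates at a loss; above €32 it earns a profit.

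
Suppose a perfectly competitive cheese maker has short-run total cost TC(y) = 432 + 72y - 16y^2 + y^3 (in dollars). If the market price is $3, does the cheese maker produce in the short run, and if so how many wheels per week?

Strip out fixed cost: VC = 72y - 16y^2 + y^3. Then AVC = 72 - 16y + y^2 and MC = 72 - 32y + 3y^2.
AVC is minimized where dAVC/dy = -16 + 2y = 0, at y = 8; min AVC = 72 - 16·8 + 8^2 = $8.
P = $3 lies below min AVC = $8; no output level covers variable cost.
The firm minimizes its loss by shutting down and losing only its fixed cost of $432.

Shut down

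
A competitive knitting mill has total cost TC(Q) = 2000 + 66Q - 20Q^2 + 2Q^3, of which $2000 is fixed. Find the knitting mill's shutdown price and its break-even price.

Shutdown price = min AVC. AVC = 66 - 20Q + 2Q^2, with vertex at Q = 5 and minimum $16.
ATC = 2000/Q + 66 - 20Q + 2Q^2. Setting dATC/dQ = −2000/Q^2 − 20 + 4Q = 0 gives Q = 10 (since 4·10^3 − 20·10^2 = 2000).
min ATC = 2000/10 + 66 − 20·10 + 2·10^2 = $266. That is the break-even price.
For $16 ≤ P < $266 the firm produces at a loss; below $16 it shuts down.

Shutdown price = $16; break-even price = $266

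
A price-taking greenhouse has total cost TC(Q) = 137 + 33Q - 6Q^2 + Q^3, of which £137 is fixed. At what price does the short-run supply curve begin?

£24 per unit

The firm shuts down when price falls below the minimum of average variable cost. AVC = VC/Q = 33 - 6Q + Q^2.
dAVC/dQ = -6 + 2Q = 0 gives Q = 3. min AVC = 33 - 6·3 + 3^2 = 24.
So the shutdown price is £24.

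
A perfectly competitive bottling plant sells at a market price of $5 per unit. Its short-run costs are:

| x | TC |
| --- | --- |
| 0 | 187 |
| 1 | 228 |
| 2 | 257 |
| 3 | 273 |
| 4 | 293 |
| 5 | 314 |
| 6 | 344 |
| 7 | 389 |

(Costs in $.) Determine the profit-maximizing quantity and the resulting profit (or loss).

x = 0 (shut down); profit = -$187

Tabulate TR − TC: x=0: -187; x=1: -223; x=2: -247; x=3: -258; x=4: -273; x=5: -289; x=6: -314; x=7: -354.
Profit is highest at x = 0. Equivalently, the lowest AVC in the table is 127/5 ≈ $25.40 at x = 5, and P = $5 falls below it — price never covers variable cost, so the firm shuts down and loses only its fixed cost.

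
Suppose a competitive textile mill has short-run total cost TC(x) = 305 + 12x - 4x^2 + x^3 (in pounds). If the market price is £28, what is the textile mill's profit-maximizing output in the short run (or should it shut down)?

Variable cost is VC = 12x - 4x^2 + x^3, so AVC = VC/x = 12 - 4x + x^2 and MC = dTC/dx = 12 - 8x + 3x^2.
The AVC parabola has its vertex at x = 4/2 = 2, where AVC = 12 - 4·2 + 2^2 = £8.
Since P = £28 ≥ min AVC = £8, price covers variable cost and the firm should produce.
Set P = MC: 28 = 12 - 8x + 3x^2 → -16 - 8x + 3x^2 = 0. The roots are x = -4/3 and x = 4; the profit-maximizing output is on the rising part of MC, so x* = 4.
Check: AVC at x = 4 is £12 ≤ P, so revenue covers variable cost.
Profit = P·x − TC = 28·4 − 353 = -£241, a loss, but smaller than the £305 fixed cost the firm would lose by shutting down.

Produce at x = 4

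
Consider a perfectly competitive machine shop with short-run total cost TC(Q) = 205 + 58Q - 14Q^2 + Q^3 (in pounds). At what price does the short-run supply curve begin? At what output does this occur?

The firm shuts down when price falls below the minimum of average variable cost. AVC = VC/Q = 58 - 14Q + Q^2.
At the minimum of AVC, MC = AVC. MC = 58 - 28Q + 3Q^2; setting MC = AVC gives 2Q^2 - 14Q = 0, so Q = 7. min AVC = 9.
The firm shuts down for any P below £9.

£9 per unit, at Q = 7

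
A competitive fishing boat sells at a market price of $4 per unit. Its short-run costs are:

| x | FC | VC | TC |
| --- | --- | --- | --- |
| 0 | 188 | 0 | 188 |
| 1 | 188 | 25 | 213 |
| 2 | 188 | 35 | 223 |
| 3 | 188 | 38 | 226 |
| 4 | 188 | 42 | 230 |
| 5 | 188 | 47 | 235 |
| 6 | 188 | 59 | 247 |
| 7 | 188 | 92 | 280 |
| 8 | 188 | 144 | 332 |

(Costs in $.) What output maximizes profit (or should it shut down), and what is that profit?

x = 0 (shut down); profit = -$188

Tabulate TR − TC: x=0: -188; x=1: -209; x=2: -215; x=3: -214; x=4: -214; x=5: -215; x=6: -223; x=7: -252; x=8: -300.
Profit is highest at x = 0. Equivalently, the lowest AVC in the table is 47/5 ≈ $9.40 at x = 5, and P = $4 falls below it — price never covers variable cost, so the firm shuts down and loses only its fixed cost.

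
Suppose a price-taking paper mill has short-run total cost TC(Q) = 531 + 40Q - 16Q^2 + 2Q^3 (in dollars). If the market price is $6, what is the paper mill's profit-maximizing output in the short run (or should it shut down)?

Shut down

Variable cost is VC = 40Q - 16Q^2 + 2Q^3, so AVC = VC/Q = 40 - 16Q + 2Q^2 and MC = dTC/dQ = 40 - 32Q + 6Q^2.
The AVC parabola has its vertex at Q = 16/4 = 4, where AVC = 40 - 16·4 + 2·4^2 = $8.
With P < min AVC ($6 < $8), every unit sold adds to the loss.
Shutting down limits the loss to fixed cost, $531.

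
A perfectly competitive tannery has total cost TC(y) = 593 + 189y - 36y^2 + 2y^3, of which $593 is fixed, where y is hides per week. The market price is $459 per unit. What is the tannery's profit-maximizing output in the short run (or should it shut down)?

Produce at y = 15

Strip out fixed cost: VC = 189y - 36y^2 + 2y^3. Then AVC = 189 - 36y + 2y^2 and MC = 189 - 72y + 6y^2.
AVC hits its minimum where MC = AVC, at y = 9, giving min AVC = 189 - 36·9 + 2·9^2 = $27.
P = $459 exceeds min AVC = $27, so the firm stays open.
Set P = MC: 459 = 189 - 72y + 6y^2 → -270 - 72y + 6y^2 = 0. The roots are y = -3 and y = 15; the profit-maximizing output is on the rising part of MC, so y* = 15.
Check: AVC at y = 15 is $99 ≤ P, so revenue covers variable cost.
Profit = P·y − TC = 459·15 − 2078 = $4807.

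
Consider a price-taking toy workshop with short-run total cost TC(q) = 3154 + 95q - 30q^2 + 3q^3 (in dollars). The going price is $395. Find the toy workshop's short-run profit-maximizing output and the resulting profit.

AVC = 95 - 30q + 3q^2; min AVC = $20 at q = 5. Since P = $395 ≥ min AVC, the firm produces.
MC = 95 - 60q + 9q^2. Setting P = MC and taking the root on the rising branch gives q* = 10.
TR = 395·10 = 3950. TC = 3154 + 950 = 4104. Profit = 3950 − 4104 = -$154.
Shutting down would mean losing the fixed cost of $3154, so operating at a loss of $154 is better by $3000.

Profit = -$154 at q = 10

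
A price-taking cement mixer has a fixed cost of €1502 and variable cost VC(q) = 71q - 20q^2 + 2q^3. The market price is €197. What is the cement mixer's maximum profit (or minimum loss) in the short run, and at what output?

AVC = 71 - 20q + 2q^2; min AVC = €21 at q = 5. Since P = €197 ≥ min AVC, the firm produces.
MC = 71 - 40q + 6q^2. Setting P = MC and taking the root on the rising branch gives q* = 9.
TR = 197·9 = 1773. TC = 1502 + 477 = 1979. Profit = 1773 − 1979 = -€206.
By producing, the firm covers all variable cost plus €1296 of fixed cost; shutting down would lose the full €1502.

Profit = -€206 at q = 9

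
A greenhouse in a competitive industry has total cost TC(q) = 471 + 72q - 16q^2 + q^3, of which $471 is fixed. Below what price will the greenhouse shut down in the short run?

$8 per unit

The firm shuts down when price falls below the minimum of average variable cost. AVC = VC/q = 72 - 16q + q^2.
dAVC/dq = -16 + 2q = 0 gives q = 8. min AVC = 72 - 16·8 + 8^2 = 8.
So the shutdown price is $8.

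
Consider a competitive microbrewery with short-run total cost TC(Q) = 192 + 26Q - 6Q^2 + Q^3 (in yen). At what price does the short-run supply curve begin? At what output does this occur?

¥17 per unit, at Q = 3

The shutdown price is the minimum of AVC. VC = 26Q - 6Q^2 + Q^3, so AVC = 26 - 6Q + Q^2.
dAVC/dQ = -6 + 2Q = 0 gives Q = 3. min AVC = 26 - 6·3 + 3^2 = 17.
The firm shuts down for any P below ¥17.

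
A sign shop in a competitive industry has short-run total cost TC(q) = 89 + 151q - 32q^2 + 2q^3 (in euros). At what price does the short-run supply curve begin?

€23 per unit

Short-run supply begins at min AVC. From VC = 151q - 32q^2 + 2q^3, AVC = 151 - 32q + 2q^2.
At the minimum of AVC, MC = AVC. MC = 151 - 64q + 6q^2; setting MC = AVC gives 4q^2 - 32q = 0, so q = 8. min AVC = 23.
For P < €23 the firm produces nothing.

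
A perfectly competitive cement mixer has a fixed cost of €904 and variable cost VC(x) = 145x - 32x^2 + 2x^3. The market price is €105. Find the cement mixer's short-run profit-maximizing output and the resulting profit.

Profit = -€104 at x = 10

AVC = 145 - 32x + 2x^2 has its minimum €17 at x = 8; price €105 clears that bar, so the firm operates.
With MC = 145 - 64x + 6x^2, P = MC on the upward-sloping part at x* = 10.
TR = 105·10 = 1050. TC = 904 + 250 = 1154. Profit = 1050 − 1154 = -€104.
That loss of €104 beats the €904 the firm would lose by shutting down; producing recovers €800 of fixed cost.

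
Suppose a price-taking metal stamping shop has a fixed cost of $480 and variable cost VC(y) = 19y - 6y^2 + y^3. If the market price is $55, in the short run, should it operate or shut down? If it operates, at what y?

Produce at y = 6

From TC, MC = TC'(y) = 19 - 12y + 3y^2 and AVC = VC/y = 19 - 6y + y^2.
AVC is minimized where dAVC/dy = -6 + 2y = 0, at y = 3; min AVC = 19 - 6·3 + 3^2 = $10.
Since P = $55 ≥ min AVC = $10, price covers variable cost and the firm should produce.
Set P = MC: 55 = 19 - 12y + 3y^2 → -36 - 12y + 3y^2 = 0. The roots are y = -2 and y = 6; the profit-maximizing output is on the rising part of MC, so y* = 6.
Check: AVC at y = 6 is $19 ≤ P, so revenue covers variable cost.
Profit = P·y − TC = 55·6 − 594 = -$264, a loss, but smaller than the $480 fixed cost the firm would lose by shutting down.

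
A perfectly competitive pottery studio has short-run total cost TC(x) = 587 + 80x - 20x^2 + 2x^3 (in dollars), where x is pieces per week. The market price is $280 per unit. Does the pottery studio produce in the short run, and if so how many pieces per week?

Variable cost is VC = 80x - 20x^2 + 2x^3, so AVC = VC/x = 80 - 20x + 2x^2 and MC = dTC/dx = 80 - 40x + 6x^2.
The AVC parabola has its vertex at x = 20/4 = 5, where AVC = 80 - 20·5 + 2·5^2 = $30.
P = $280 exceeds min AVC = $30, so the firm stays open.
P = MC gives -200 - 40x + 6x^2 = 0, with roots -10/3 and 10. Take the larger (rising MC): x* = 10.
Check: AVC at x = 10 is $80 ≤ P, so revenue covers variable cost.
Profit = P·x − TC = 280·10 − 1387 = $1413.

Produce at x = 10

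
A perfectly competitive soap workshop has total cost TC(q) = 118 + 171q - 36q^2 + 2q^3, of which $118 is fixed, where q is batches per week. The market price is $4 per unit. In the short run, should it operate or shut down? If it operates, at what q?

Variable cost is VC = 171q - 36q^2 + 2q^3, so AVC = VC/q = 171 - 36q + 2q^2 and MC = dTC/dq = 171 - 72q + 6q^2.
The AVC parabola has its vertex at q = 36/4 = 9, where AVC = 171 - 36·9 + 2·9^2 = $9.
P = $4 lies below min AVC = $9; no output level covers variable cost.
The firm minimizes its loss by shutting down and losing only its fixed cost of $118.

Shut down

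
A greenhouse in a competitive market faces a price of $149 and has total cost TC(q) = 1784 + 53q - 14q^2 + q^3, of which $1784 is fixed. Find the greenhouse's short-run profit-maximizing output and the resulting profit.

AVC = 53 - 14q + q^2 has its minimum $4 at q = 7; price $149 clears that bar, so the firm operates.
With MC = 53 - 28q + 3q^2, P = MC on the upward-sloping part at q* = 12.
TR = 149·12 = 1788. TC = 1784 + 348 = 2132. Profit = 1788 − 2132 = -$344.
That loss of $344 beats the $1784 the firm would lose by shutting down; producing recovers $1440 of fixed cost.

Profit = -$344 at q = 12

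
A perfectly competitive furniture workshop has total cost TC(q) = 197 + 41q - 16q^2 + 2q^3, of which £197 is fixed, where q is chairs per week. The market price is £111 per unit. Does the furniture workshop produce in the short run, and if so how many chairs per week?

Produce at q = 7

Strip out fixed cost: VC = 41q - 16q^2 + 2q^3. Then AVC = 41 - 16q + 2q^2 and MC = 41 - 32q + 6q^2.
AVC hits its minimum where MC = AVC, at q = 4, giving min AVC = 41 - 16·4 + 2·4^2 = £9.
Because £111 ≥ £9, revenue can cover variable cost; the firm operates.
Solving P = MC: -70 - 32q + 6q^2 = 0 ⇒ q = -5/3 or 7. On the upward-sloping branch, q* = 7.
Check: AVC at q = 7 is £27 ≤ P, so revenue covers variable cost.
Profit = P·q − TC = 111·7 − 386 = £391.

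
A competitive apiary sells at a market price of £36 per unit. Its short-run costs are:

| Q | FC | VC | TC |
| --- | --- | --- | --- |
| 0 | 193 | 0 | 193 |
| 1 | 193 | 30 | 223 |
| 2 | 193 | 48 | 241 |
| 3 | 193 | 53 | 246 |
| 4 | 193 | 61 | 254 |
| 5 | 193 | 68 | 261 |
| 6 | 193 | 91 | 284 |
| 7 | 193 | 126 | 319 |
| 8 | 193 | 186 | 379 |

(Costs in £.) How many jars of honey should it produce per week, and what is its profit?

Q = 7; profit = -£67

Profit at each row (π = 36Q − TC): Q=0: -193; Q=1: -187; Q=2: -169; Q=3: -138; Q=4: -110; Q=5: -81; Q=6: -68; Q=7: -67; Q=8: -91.
Profit is maximized at Q = 7. AVC there is 126/7 = £18 ≤ P, so producing beats shutting down (which would give -£193).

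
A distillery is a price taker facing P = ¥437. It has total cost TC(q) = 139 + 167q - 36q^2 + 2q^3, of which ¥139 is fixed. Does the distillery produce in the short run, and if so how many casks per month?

Produce at q = 15

From TC, MC = TC'(q) = 167 - 72q + 6q^2 and AVC = VC/q = 167 - 36q + 2q^2.
AVC hits its minimum where MC = AVC, at q = 9, giving min AVC = 167 - 36·9 + 2·9^2 = ¥5.
Because ¥437 ≥ ¥5, revenue can cover variable cost; the firm operates.
Solving P = MC: -270 - 72q + 6q^2 = 0 ⇒ q = -3 or 15. On the upward-sloping branch, q* = 15.
Check: AVC at q = 15 is ¥77 ≤ P, so revenue covers variable cost.
Profit = P·q − TC = 437·15 − 1294 = ¥5261.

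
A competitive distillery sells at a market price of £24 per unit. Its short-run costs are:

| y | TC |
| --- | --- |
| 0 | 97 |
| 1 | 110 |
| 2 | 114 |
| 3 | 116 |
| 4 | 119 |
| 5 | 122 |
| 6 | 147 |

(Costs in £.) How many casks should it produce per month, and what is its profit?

y = 5; profit = -£2

Compute π = P·y − TC at each output: y=0: -97; y=1: -86; y=2: -66; y=3: -44; y=4: -23; y=5: -2; y=6: -3.
Profit is maximized at y = 5. AVC there is 25/5 = £5 ≤ P, so producing beats shutting down (which would give -£97).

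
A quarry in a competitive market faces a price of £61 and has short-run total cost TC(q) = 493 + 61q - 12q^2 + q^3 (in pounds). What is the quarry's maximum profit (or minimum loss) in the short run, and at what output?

AVC = 61 - 12q + q^2 has its minimum £25 at q = 6; price £61 clears that bar, so the firm operates.
MC = 61 - 24q + 3q^2. Setting P = MC and taking the root on the rising branch gives q* = 8.
TR = 61·8 = 488. TC = 493 + 232 = 725. Profit = 488 − 725 = -£237.
By producing, the firm covers all variable cost plus £256 of fixed cost; shutting down would lose the full £493.

Profit = -£237 at q = 8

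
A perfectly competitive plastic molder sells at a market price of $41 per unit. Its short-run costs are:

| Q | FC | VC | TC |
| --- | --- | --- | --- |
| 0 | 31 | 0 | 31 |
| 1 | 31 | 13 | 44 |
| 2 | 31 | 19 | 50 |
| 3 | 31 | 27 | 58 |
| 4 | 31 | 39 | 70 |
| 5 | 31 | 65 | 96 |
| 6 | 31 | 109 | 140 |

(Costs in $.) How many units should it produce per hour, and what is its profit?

Compute π = P·Q − TC at each output: Q=0: -31; Q=1: -3; Q=2: 32; Q=3: 65; Q=4: 94; Q=5: 109; Q=6: 106.
Profit is maximized at Q = 5. AVC there is 65/5 = $13 ≤ P, so producing beats shutting down (which would give -$31).

Q = 5; profit = $109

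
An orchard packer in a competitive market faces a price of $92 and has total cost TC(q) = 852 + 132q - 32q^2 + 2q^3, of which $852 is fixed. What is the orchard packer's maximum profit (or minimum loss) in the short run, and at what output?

Profit = -$52 at q = 10

AVC = 132 - 32q + 2q^2; min AVC = $4 at q = 8. Since P = $92 ≥ min AVC, the firm produces.
MC = 132 - 64q + 6q^2. Setting P = MC and taking the root on the rising branch gives q* = 10.
TR = 92·10 = 920. TC = 852 + 120 = 972. Profit = 920 − 972 = -$52.
Shutting down would mean losing the fixed cost of $852, so operating at a loss of $52 is better by $800.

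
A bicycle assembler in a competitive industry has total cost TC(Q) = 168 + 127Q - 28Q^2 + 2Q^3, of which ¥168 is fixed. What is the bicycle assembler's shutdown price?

The firm shuts down when price falls below the minimum of average variable cost. AVC = VC/Q = 127 - 28Q + 2Q^2.
dAVC/dQ = -28 + 4Q = 0 gives Q = 7. min AVC = 127 - 28·7 + 2·7^2 = 29.
For P < ¥29 the firm produces nothing.

¥29 per unit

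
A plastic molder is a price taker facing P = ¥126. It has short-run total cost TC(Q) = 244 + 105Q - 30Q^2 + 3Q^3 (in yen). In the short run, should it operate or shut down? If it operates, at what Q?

Produce at Q = 7

From TC, MC = TC'(Q) = 105 - 60Q + 9Q^2 and AVC = VC/Q = 105 - 30Q + 3Q^2.
AVC hits its minimum where MC = AVC, at Q = 5, giving min AVC = 105 - 30·5 + 3·5^2 = ¥30.
Since P = ¥126 ≥ min AVC = ¥30, price covers variable cost and the firm should produce.
Solving P = MC: -21 - 60Q + 9Q^2 = 0 ⇒ Q = -1/3 or 7. On the upward-sloping branch, Q* = 7.
Check: AVC at Q = 7 is ¥42 ≤ P, so revenue covers variable cost.
Profit = P·Q − TC = 126·7 − 538 = ¥344.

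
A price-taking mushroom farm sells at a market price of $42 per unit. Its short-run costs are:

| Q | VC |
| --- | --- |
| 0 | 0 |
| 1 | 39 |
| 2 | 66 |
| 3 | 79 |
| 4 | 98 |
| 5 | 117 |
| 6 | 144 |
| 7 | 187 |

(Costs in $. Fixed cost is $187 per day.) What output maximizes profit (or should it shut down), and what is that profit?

Profit at each row (π = 42Q − TC): Q=0: -187; Q=1: -184; Q=2: -169; Q=3: -140; Q=4: -117; Q=5: -94; Q=6: -79; Q=7: -80.
Profit is maximized at Q = 6. AVC there is 144/6 = $24 ≤ P, so producing beats shutting down (which would give -$187).

Q = 6; profit = -$79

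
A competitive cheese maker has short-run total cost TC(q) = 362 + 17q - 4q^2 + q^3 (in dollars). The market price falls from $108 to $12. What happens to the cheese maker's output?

Output falls from 7 to 0 (the firm shuts down)

MC = 17 - 8q + 3q^2; the shutdown threshold is min AVC = $13 (at q = 2).
With P = $108 above the shutdown price, P = MC gives q = 7.
At P = $12 < min AVC = $13, price no longer covers variable cost at any output, so the firm shuts down: q = 0.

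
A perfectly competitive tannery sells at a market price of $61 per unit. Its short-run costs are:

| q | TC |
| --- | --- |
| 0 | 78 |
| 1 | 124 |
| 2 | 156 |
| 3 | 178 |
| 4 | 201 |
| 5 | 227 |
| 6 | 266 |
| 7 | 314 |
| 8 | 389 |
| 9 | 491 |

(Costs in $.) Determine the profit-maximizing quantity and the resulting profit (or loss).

Profit at each row (π = 61q − TC): q=0: -78; q=1: -63; q=2: -34; q=3: 5; q=4: 43; q=5: 78; q=6: 100; q=7: 113; q=8: 99; q=9: 58.
Profit is maximized at q = 7. AVC there is 236/7 = $33.71 ≤ P, so producing beats shutting down (which would give -$78).

q = 7; profit = $113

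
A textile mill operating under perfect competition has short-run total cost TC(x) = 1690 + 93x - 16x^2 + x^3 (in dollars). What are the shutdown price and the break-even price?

AVC = 93 - 16x + x^2; minimized at x = 8, giving min AVC = $29. That is the shutdown price.
ATC = 1690/x + 93 - 16x + x^2. Setting dATC/dx = −1690/x^2 − 16 + 2x = 0 gives x = 13 (since 2·13^3 − 16·13^2 = 1690).
min ATC = 1690/13 + 93 − 16·13 + 13^2 = $184. That is the break-even price.
For $29 ≤ P < $184 the firm produces at a loss; below $29 it shuts down.

Shutdown price = $29; break-even price = $184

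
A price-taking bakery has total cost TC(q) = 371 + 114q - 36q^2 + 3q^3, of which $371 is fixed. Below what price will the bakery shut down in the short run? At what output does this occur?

$6 per unit, at q = 6

The shutdown price is the minimum of AVC. VC = 114q - 36q^2 + 3q^3, so AVC = 114 - 36q + 3q^2.
dAVC/dq = -36 + 6q = 0 gives q = 6. min AVC = 114 - 36·6 + 3·6^2 = 6.
For P < $6 the firm produces nothing.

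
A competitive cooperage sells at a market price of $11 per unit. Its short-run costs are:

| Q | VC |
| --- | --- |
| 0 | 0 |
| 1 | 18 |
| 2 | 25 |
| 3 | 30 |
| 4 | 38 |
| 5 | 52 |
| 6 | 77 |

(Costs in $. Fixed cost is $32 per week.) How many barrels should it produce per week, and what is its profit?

Compute π = P·Q − TC at each output: Q=0: -32; Q=1: -39; Q=2: -35; Q=3: -29; Q=4: -26; Q=5: -29; Q=6: -43.
Profit is maximized at Q = 4. AVC there is 38/4 = $9.50 ≤ P, so producing beats shutting down (which would give -$32).

Q = 4; profit = -$26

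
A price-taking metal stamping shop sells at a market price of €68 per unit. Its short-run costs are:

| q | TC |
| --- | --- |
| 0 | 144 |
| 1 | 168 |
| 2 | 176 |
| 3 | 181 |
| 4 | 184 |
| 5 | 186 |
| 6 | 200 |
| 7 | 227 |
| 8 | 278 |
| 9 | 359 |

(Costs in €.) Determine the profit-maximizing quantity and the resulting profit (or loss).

Profit at each row (π = 68q − TC): q=0: -144; q=1: -100; q=2: -40; q=3: 23; q=4: 88; q=5: 154; q=6: 208; q=7: 249; q=8: 266; q=9: 253.
Profit is maximized at q = 8. AVC there is 134/8 = €16.75 ≤ P, so producing beats shutting down (which would give -€144).

q = 8; profit = €266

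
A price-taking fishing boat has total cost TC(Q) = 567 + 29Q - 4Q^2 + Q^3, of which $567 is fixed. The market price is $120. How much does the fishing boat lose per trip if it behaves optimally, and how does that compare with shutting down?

AVC = 29 - 4Q + Q^2 has its minimum $25 at Q = 2; price $120 clears that bar, so the firm operates.
MC = 29 - 8Q + 3Q^2. Setting P = MC and taking the root on the rising branch gives Q* = 7.
TR = 120·7 = 840. TC = 567 + 350 = 917. Profit = 840 − 917 = -$77.
By producing, the firm covers all variable cost plus $490 of fixed cost; shutting down would lose the full $567.

Profit = -$77 at Q = 7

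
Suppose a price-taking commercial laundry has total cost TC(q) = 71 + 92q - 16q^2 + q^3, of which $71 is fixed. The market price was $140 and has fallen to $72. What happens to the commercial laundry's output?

Output falls from 12 to 10

AVC = 92 - 16q + q^2, minimized at q = 8 where min AVC = $28. MC = 92 - 32q + 3q^2.
At P = $140 ≥ min AVC, set P = MC on the rising branch: q = 12.
At P = $72 ≥ min AVC, set P = MC: q = 10. The firm stays open but cuts output.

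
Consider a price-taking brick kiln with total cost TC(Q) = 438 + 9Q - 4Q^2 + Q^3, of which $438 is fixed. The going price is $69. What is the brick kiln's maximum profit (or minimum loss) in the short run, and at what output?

Profit = -$150 at Q = 6

AVC = 9 - 4Q + Q^2 has its minimum $5 at Q = 2; price $69 clears that bar, so the firm operates.
MC = 9 - 8Q + 3Q^2. Setting P = MC and taking the root on the rising branch gives Q* = 6.
TR = 69·6 = 414. TC = 438 + 126 = 564. Profit = 414 − 564 = -$150.
That loss of $150 beats the $438 the firm would lose by shutting down; producing recovers $288 of fixed cost.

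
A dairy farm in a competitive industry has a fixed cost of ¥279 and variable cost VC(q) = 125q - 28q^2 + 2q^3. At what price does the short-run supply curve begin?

Short-run supply begins at min AVC. From VC = 125q - 28q^2 + 2q^3, AVC = 125 - 28q + 2q^2.
dAVC/dq = -28 + 4q = 0 gives q = 7. min AVC = 125 - 28·7 + 2·7^2 = 27.
So the shutdown price is ¥27.

¥27 per unit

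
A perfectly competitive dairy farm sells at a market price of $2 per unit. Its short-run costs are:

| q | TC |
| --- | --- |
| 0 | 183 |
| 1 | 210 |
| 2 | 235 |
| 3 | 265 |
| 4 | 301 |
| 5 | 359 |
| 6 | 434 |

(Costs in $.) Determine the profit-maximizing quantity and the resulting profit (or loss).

Compute π = P·q − TC at each output: q=0: -183; q=1: -208; q=2: -231; q=3: -259; q=4: -293; q=5: -349; q=6: -422.
Profit is highest at q = 0. Equivalently, the lowest AVC in the table is 52/2 ≈ $26 at q = 2, and P = $2 falls below it — price never covers variable cost, so the firm shuts down and loses only its fixed cost.

q = 0 (shut down); profit = -$183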